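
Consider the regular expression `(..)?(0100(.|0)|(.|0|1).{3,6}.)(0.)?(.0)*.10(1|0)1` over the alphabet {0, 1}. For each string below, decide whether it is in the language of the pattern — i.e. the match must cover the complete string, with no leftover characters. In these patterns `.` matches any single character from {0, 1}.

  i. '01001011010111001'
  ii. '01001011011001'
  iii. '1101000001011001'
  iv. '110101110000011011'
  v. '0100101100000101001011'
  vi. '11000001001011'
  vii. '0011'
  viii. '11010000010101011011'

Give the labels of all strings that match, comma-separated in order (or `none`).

i → match
ii → match
iii → match
iv → match
v → match
vi → match
vii → no match
viii → match

i, ii, iii, iv, v, vi, viii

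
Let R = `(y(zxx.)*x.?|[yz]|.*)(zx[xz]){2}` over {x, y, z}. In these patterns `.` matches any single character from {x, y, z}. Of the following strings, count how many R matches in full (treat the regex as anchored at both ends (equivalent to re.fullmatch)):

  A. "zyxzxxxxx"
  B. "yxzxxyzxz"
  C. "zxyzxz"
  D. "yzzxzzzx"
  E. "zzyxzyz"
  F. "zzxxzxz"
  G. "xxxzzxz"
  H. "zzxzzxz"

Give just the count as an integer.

2

A. "zyxzxxxxx" → no match
B. "yxzxxyzxz" → no match
C. "zxyzxz" → no match
D. "yzzxzzzx" → no match
E. "zzyxzyz" → no match
F. "zzxxzxz" → match
G. "xxxzzxz" → no match
H. "zzxzzxz" → match
Total matched: 2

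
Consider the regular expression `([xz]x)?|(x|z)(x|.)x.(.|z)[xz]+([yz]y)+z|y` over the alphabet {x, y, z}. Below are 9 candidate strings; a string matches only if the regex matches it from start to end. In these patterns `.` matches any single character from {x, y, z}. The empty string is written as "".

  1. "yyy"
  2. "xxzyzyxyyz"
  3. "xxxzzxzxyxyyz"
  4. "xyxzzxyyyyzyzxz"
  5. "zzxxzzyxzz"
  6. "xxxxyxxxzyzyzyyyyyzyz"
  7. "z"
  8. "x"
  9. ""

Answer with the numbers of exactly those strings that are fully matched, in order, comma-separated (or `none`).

1 → no match
2 → no match
3 → no match
4 → no match
5 → no match
6 → match
7 → no match
8 → no match
9 → match

6, 9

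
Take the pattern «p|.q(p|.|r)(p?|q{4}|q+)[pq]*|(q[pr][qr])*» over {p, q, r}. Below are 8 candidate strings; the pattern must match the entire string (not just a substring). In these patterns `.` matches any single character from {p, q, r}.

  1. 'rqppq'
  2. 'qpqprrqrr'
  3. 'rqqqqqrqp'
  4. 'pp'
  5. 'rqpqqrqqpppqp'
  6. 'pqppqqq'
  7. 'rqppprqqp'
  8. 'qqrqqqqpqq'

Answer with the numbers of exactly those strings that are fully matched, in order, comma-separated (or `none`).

1 → match
2 → no match
3 → no match
4 → no match
5 → no match
6 → match
7 → no match
8 → match

1, 6, 8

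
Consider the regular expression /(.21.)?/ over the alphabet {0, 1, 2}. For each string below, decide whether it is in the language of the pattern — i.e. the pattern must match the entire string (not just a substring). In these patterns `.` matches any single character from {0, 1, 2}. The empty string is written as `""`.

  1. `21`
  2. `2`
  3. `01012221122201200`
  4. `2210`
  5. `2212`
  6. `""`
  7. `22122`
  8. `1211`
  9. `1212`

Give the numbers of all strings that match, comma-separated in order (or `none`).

4, 5, 6, 8, 9

1 → no match
2 → no match
3 → no match
4 → match
5 → match
6 → match
7 → no match
8 → match
9 → match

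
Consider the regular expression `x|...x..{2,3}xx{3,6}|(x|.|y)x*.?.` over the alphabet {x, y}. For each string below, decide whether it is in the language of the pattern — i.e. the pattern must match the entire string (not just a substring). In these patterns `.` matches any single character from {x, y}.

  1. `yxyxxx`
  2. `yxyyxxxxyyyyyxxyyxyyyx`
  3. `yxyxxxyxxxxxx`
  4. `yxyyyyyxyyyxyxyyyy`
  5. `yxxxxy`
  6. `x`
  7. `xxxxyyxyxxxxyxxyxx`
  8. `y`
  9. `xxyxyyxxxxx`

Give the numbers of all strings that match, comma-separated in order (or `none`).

1 → no match
2 → no match
3 → match
4 → no match
5 → match
6 → match
7 → no match
8 → no match
9 → match

3, 5, 6, 9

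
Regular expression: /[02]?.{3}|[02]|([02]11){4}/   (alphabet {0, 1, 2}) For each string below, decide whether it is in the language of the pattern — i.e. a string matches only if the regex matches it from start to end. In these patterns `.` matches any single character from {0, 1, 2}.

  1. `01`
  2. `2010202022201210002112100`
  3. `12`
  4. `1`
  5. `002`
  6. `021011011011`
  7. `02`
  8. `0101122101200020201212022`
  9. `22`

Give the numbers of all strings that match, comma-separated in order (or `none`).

1 → no match
2 → no match
3 → no match
4 → no match
5 → match
6 → no match
7 → no match
8 → no match
9 → no match

5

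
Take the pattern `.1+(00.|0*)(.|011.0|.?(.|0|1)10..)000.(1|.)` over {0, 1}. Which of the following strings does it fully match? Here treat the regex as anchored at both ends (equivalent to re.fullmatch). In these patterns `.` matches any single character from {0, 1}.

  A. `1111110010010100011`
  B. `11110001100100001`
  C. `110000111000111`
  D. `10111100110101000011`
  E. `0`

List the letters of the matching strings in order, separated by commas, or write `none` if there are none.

A → no match
B → match
C → no match
D → no match
E → no match

B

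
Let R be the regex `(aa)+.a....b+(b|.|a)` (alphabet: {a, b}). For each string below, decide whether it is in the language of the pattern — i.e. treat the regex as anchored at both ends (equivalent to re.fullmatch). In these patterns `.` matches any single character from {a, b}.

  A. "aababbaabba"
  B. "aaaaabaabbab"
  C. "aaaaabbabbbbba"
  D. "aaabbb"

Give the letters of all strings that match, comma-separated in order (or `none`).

A → match
B → no match
C → match
D → no match

A, C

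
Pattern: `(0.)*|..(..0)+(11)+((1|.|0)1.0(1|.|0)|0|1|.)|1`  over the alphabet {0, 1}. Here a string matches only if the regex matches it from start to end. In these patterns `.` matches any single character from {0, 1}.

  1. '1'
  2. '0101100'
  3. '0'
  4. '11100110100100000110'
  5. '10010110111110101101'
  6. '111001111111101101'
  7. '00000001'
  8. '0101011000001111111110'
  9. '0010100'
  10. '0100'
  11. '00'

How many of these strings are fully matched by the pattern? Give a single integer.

6

1 → match
2 → no match
3 → no match
4 → match
5 → no match
6 → match
7 → match
8 → no match
9 → no match
10 → match
11 → match
Total matched: 6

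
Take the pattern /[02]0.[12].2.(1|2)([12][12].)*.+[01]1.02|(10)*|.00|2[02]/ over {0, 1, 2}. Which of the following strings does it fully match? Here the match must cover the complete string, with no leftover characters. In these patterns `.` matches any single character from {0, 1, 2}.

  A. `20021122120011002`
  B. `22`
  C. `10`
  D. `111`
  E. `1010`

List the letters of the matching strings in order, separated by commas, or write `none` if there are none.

B, C, E

A → no match
B → match
C → match
D → no match
E → match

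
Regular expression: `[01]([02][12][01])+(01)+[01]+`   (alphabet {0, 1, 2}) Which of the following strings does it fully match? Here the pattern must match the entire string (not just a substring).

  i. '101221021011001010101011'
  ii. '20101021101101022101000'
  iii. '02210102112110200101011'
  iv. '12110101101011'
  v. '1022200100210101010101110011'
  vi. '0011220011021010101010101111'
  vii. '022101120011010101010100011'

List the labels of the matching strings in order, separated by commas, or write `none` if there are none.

iii, iv, vi

i → no match
ii → no match
iii → match
iv → match
v → no match
vi → match
vii → no match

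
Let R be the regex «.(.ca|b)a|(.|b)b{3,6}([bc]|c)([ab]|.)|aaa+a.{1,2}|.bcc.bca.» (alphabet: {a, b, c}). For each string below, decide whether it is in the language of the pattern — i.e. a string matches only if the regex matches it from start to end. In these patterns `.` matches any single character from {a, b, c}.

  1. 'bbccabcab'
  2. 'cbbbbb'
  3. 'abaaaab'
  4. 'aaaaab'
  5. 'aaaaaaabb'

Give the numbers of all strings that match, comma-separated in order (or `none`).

1, 2, 4, 5

1 → match
2 → match
3 → no match
4 → match
5 → match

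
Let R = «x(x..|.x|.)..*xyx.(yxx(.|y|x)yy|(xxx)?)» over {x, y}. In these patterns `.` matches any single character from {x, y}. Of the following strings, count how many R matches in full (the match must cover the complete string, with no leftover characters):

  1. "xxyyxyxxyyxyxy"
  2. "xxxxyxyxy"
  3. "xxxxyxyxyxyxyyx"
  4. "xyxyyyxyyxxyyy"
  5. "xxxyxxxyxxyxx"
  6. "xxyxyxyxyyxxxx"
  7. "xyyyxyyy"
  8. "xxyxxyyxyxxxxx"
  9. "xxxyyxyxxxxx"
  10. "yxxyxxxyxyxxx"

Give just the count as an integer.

5

1 → match
2 → match
3 → no match
4 → no match
5 → match
6 → no match
7 → no match
8 → match
9 → match
10 → no match — must start with "x"
Total matched: 5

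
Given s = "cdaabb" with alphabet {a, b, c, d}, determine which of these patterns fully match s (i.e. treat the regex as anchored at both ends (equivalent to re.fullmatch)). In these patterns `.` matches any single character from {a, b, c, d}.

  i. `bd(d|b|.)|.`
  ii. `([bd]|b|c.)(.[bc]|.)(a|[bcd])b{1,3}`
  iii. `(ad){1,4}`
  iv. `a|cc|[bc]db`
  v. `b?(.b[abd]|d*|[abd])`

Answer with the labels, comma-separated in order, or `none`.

i → no match
ii → match
iii → no match — must start with "ad"
iv → no match
v → no match

ii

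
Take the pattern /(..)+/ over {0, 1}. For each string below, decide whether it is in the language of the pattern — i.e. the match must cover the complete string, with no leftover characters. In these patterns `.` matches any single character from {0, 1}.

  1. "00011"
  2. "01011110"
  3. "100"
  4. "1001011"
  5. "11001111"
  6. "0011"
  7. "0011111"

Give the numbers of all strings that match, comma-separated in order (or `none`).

1. "00011" → no match
2. "01011110" → match
3. "100" → no match
4. "1001011" → no match
5. "11001111" → match
6. "0011" → match
7. "0011111" → no match

2, 5, 6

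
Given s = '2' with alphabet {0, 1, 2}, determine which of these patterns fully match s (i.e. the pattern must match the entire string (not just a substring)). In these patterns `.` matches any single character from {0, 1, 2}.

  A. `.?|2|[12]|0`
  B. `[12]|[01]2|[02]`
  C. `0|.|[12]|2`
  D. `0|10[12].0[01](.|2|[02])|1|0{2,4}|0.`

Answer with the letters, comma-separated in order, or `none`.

A, B, C

A → match
B → match
C → match
D → no match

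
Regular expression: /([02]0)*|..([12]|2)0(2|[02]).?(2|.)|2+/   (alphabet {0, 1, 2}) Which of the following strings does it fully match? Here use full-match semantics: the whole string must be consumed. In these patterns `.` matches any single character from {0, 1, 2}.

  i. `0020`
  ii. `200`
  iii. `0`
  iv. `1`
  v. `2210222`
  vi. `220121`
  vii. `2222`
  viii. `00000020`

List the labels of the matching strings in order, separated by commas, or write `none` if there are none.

i, v, vii, viii

i → match
ii → no match
iii → no match
iv → no match
v → match
vi → no match
vii → match
viii → match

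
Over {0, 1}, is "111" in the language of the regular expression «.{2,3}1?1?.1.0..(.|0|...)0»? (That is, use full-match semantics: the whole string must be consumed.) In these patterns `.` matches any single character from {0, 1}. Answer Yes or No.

Every match must end with "0", but "111" does not.

No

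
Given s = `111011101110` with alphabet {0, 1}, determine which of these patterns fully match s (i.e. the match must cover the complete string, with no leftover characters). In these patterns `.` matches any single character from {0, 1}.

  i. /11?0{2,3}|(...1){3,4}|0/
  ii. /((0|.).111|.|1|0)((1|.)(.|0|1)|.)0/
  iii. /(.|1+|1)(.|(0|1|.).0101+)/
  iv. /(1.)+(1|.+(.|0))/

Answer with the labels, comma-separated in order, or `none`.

i → no match
ii → no match
iii → no match
iv → match

iv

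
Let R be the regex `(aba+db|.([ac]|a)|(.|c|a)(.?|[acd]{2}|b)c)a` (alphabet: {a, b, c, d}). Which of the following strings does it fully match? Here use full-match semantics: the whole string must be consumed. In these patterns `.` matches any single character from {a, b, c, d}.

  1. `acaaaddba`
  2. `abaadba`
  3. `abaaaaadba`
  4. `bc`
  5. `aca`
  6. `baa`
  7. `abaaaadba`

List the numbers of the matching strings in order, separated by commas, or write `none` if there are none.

2, 3, 5, 6, 7

1 → no match
2 → match
3 → match
4 → no match — must end with `a`
5 → match
6 → match
7 → match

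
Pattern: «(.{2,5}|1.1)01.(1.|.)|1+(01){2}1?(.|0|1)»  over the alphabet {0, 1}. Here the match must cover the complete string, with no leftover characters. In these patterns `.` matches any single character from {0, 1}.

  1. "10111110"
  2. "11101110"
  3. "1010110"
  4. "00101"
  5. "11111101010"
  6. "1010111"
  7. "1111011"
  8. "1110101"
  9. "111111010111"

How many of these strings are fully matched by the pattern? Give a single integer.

1 → no match
2 → match
3 → match
4 → no match
5 → match
6 → match
7 → no match
8 → match
9 → match
Total matched: 6

6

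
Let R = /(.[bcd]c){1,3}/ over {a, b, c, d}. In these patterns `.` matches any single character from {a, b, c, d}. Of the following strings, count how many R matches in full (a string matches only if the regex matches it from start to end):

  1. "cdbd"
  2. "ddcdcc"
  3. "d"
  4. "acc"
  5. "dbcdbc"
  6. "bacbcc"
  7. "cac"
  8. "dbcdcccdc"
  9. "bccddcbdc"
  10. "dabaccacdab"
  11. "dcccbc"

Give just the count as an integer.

6

1 → no match — must end with "c"
2 → match
3 → no match — must end with "c"
4 → match
5 → match
6 → no match
7 → no match
8 → match
9 → match
10 → no match — must end with "c"
11 → match
Total matched: 6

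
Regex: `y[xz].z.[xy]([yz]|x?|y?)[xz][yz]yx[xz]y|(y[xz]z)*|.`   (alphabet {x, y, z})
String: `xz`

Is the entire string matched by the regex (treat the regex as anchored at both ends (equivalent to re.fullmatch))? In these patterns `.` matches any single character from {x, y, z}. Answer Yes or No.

No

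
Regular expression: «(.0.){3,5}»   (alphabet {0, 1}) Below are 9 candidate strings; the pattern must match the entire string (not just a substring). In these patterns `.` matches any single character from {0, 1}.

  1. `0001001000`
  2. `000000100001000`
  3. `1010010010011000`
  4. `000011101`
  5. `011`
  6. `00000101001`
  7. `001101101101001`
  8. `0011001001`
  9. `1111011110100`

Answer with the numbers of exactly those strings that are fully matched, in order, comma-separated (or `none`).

2, 7

1 → no match
2 → match
3 → no match
4 → no match
5 → no match
6 → no match
7 → match
8 → no match
9 → no match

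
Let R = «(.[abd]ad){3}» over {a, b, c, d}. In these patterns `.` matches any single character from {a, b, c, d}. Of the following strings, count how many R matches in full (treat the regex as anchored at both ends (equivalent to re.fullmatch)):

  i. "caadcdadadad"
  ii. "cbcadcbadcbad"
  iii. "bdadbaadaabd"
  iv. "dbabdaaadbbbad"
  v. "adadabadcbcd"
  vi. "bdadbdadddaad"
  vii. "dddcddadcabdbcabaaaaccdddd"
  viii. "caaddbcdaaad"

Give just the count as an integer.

1

i. "caadcdadadad" → match
ii → no match
iii. "bdadbaadaabd" → no match — must end with "ad"
iv → no match
v. "adadabadcbcd" → no match — must end with "ad"
vi → no match
vii → no match — must end with "ad"
viii. "caaddbcdaaad" → no match
Total matched: 1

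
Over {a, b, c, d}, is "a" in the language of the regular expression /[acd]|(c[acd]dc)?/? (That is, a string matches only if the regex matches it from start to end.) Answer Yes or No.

Yes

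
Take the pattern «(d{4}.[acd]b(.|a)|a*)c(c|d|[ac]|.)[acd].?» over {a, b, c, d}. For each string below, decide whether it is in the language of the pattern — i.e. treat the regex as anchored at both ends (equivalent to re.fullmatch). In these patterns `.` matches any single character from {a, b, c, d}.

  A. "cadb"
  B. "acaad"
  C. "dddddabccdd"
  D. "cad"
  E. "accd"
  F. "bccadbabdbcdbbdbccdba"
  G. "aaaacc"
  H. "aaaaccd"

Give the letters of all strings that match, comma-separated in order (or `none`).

A. "cadb" → match
B. "acaad" → match
C. "dddddabccdd" → match
D. "cad" → match
E. "accd" → match
F → no match
G. "aaaacc" → no match
H. "aaaaccd" → match

A, B, C, D, E, H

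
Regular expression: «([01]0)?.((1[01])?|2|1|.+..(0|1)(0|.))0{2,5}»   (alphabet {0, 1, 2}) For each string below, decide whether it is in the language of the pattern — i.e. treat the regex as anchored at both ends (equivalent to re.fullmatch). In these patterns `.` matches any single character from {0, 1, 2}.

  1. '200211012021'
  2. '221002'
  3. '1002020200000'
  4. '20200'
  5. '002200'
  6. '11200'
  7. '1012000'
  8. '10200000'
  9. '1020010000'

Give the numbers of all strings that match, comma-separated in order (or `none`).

3, 5, 7, 8, 9

1 → no match — must end with '0'
2 → no match — must end with '0'
3 → match
4 → no match
5 → match
6 → no match
7 → match
8 → match
9 → match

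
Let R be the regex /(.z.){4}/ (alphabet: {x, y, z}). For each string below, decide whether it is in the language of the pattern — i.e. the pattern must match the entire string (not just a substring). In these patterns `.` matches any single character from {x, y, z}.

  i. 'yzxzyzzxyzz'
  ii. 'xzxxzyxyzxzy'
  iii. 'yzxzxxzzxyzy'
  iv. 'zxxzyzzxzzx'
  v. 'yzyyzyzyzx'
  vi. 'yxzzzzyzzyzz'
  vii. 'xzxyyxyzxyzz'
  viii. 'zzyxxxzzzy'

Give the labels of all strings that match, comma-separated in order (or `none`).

none

i → no match
ii → no match
iii → no match
iv → no match
v → no match
vi → no match
vii → no match
viii → no match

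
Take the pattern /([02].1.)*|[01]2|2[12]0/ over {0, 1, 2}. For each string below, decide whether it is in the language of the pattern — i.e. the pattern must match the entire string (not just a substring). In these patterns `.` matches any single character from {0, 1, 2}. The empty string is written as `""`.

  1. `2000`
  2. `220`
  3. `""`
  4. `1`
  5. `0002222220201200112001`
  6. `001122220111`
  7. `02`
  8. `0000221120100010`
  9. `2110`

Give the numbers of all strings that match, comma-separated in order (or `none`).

1. `2000` → no match
2. `220` → match
3. `""` → match
4. `1` → no match
5 → no match
6. `001122220111` → no match
7. `02` → match
8 → no match
9. `2110` → match

2, 3, 7, 9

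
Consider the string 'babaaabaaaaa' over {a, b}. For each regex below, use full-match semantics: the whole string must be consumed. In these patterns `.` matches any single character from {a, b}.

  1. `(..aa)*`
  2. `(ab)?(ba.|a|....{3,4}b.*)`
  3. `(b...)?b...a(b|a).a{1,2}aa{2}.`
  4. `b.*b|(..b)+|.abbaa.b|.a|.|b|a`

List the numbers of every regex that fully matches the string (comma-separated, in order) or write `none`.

2, 3

1 → no match
2 → match
3 → match
4 → no match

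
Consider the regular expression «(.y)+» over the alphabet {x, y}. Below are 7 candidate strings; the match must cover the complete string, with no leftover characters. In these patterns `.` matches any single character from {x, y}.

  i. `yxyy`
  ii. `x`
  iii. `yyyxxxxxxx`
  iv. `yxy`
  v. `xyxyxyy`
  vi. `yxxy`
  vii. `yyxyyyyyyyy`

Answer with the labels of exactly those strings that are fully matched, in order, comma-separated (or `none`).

none

i → no match
ii → no match — must end with `y`
iii → no match — must end with `y`
iv → no match
v → no match
vi → no match
vii → no match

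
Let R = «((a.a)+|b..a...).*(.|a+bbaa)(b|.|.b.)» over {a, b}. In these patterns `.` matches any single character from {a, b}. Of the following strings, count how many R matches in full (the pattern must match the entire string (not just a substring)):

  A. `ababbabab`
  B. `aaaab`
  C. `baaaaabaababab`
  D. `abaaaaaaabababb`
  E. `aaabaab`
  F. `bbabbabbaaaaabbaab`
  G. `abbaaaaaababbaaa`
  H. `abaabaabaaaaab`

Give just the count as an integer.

6

A → match
B → match
C → match
D → match
E → match
F → no match
G → no match
H → match
Total matched: 6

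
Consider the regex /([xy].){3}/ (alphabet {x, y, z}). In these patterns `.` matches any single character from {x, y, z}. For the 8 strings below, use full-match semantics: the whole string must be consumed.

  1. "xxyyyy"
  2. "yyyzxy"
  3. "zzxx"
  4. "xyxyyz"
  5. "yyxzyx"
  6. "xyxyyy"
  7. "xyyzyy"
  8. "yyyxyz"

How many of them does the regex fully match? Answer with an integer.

1 → match
2 → match
3 → no match
4 → match
5 → match
6 → match
7 → match
8 → match
Total matched: 7

7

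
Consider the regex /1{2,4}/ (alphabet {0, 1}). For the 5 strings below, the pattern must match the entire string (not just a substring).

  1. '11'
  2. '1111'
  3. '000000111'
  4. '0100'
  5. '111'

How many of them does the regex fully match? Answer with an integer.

1 → match
2 → match
3 → no match — must start with '1'
4 → no match — must start with '1'
5 → match
Total matched: 3

3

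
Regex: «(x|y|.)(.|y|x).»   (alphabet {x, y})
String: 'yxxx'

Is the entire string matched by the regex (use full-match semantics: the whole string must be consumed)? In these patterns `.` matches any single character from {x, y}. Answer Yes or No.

No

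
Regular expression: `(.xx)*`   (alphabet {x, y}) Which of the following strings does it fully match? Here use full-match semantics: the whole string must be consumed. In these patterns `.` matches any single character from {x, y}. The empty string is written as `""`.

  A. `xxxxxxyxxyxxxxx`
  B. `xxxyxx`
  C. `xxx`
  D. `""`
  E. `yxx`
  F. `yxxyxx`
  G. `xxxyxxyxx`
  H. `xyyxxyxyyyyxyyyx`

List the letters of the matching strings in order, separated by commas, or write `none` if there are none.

A, B, C, D, E, F, G

A → match
B. `xxxyxx` → match
C. `xxx` → match
D. `""` → match
E. `yxx` → match
F. `yxxyxx` → match
G. `xxxyxxyxx` → match
H → no match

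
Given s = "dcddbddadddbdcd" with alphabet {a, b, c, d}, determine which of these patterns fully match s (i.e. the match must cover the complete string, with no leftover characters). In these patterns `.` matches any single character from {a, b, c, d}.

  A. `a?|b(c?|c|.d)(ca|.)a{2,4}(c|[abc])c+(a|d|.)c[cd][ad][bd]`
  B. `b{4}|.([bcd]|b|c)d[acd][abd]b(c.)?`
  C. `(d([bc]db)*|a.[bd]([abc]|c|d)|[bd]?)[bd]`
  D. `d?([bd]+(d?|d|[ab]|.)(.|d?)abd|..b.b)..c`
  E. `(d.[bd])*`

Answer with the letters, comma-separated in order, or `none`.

E

A → no match
B → no match
C → no match
D → no match — must end with "c"
E → match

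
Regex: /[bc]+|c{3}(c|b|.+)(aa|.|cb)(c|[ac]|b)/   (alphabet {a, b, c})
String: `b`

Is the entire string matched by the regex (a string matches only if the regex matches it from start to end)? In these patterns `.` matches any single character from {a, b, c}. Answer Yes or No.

Yes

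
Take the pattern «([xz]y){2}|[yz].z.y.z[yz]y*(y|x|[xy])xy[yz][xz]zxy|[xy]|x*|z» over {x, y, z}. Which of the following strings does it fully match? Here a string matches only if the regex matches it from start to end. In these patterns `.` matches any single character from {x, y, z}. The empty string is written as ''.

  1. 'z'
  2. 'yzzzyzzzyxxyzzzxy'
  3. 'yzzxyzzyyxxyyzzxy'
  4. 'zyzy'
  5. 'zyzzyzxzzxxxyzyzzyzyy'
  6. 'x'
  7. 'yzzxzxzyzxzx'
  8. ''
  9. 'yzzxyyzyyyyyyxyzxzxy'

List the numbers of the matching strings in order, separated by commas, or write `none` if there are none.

1 → match
2 → match
3 → match
4 → match
5 → no match
6 → match
7 → no match
8 → match
9 → match

1, 2, 3, 4, 6, 8, 9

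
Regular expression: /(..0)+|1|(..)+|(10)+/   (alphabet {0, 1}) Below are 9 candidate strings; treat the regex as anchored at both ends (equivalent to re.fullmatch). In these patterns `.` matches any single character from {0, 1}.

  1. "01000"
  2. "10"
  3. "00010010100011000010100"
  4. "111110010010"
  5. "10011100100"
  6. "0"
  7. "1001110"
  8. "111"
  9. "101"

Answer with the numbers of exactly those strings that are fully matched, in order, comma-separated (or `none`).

1 → no match
2 → match
3 → no match
4 → match
5 → no match
6 → no match
7 → no match
8 → no match
9 → no match

2, 4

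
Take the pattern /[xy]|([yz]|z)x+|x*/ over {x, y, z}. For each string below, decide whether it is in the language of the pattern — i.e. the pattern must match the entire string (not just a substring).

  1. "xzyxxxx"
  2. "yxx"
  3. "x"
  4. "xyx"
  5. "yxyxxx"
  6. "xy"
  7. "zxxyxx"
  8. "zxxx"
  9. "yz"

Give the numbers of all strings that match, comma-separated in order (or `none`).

2, 3, 8

1 → no match
2 → match
3 → match
4 → no match
5 → no match
6 → no match
7 → no match
8 → match
9 → no match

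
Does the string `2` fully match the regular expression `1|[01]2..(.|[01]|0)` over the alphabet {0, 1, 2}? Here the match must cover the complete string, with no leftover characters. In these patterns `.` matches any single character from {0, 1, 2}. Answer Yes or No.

No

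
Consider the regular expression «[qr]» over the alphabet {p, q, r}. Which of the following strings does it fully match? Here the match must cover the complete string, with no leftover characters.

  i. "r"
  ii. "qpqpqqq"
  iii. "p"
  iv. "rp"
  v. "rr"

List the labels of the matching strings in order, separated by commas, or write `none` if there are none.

i → match
ii → no match
iii → no match
iv → no match
v → no match

i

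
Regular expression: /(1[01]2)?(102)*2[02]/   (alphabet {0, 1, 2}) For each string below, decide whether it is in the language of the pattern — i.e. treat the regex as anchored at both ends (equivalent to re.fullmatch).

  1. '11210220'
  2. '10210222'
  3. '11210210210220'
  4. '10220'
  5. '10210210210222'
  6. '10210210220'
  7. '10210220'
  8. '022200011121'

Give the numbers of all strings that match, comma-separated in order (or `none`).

1, 2, 3, 4, 5, 6, 7

1 → match
2 → match
3 → match
4 → match
5 → match
6 → match
7 → match
8 → no match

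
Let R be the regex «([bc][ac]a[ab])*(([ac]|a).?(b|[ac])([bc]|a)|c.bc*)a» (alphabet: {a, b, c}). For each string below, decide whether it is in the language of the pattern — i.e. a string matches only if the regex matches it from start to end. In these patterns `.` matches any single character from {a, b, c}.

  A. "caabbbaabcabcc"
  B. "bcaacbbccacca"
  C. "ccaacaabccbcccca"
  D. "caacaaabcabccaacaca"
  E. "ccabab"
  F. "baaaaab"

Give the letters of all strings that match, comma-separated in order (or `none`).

A → no match — must end with "a"
B → no match
C → match
D → no match
E → no match — must end with "a"
F → no match — must end with "a"

C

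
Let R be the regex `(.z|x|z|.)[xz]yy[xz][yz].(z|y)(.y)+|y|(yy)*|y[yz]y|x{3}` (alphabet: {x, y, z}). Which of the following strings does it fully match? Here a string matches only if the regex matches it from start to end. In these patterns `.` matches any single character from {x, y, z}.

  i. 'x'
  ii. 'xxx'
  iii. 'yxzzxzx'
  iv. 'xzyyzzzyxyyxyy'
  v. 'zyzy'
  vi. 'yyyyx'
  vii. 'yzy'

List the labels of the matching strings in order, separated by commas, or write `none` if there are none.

ii, vii

i → no match
ii → match
iii → no match
iv → no match
v → no match
vi → no match
vii → match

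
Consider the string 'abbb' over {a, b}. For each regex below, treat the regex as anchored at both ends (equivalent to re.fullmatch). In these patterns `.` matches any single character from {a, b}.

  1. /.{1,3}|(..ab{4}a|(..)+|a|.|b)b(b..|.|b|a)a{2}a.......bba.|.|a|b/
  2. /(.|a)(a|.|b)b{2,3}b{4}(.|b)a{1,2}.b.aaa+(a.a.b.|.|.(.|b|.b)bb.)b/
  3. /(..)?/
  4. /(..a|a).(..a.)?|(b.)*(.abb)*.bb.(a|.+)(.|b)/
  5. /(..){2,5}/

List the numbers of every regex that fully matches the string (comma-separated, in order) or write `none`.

5

1 → no match
2 → no match
3 → no match
4 → no match
5 → match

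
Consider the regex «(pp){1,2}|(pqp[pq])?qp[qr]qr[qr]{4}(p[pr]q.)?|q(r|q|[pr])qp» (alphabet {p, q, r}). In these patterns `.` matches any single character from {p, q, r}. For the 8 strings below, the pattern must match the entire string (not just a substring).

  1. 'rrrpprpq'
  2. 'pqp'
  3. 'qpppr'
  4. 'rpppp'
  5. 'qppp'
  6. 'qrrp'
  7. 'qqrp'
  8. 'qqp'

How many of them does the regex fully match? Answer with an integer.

0

1 → no match
2 → no match
3 → no match
4 → no match
5 → no match
6 → no match
7 → no match
8 → no match
Total matched: 0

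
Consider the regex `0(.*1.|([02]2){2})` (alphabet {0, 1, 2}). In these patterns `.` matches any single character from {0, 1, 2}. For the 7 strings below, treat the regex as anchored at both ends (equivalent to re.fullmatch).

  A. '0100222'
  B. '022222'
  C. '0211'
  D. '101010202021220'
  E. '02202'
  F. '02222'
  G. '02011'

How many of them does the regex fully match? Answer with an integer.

A. '0100222' → no match
B. '022222' → no match
C. '0211' → match
D → no match — must start with '0'
E. '02202' → match
F. '02222' → match
G. '02011' → match
Total matched: 4

4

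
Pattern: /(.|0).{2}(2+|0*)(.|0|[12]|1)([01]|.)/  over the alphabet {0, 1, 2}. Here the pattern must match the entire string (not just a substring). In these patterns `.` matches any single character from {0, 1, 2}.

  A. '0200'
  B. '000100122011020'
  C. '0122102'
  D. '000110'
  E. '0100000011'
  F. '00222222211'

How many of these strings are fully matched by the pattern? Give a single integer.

2

A → no match
B → no match
C → no match
D → no match
E → match
F → match
Total matched: 2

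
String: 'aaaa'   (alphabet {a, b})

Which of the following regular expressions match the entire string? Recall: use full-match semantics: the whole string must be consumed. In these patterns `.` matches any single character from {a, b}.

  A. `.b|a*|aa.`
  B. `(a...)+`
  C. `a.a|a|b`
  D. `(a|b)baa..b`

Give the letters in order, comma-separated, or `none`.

A → match
B → match
C → no match
D → no match — must end with 'b'

A, B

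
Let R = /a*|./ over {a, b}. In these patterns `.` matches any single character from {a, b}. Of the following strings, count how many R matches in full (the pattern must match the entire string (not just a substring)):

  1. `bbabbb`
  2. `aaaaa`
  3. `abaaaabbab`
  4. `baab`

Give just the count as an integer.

1. `bbabbb` → no match
2. `aaaaa` → match
3. `abaaaabbab` → no match
4. `baab` → no match
Total matched: 1

1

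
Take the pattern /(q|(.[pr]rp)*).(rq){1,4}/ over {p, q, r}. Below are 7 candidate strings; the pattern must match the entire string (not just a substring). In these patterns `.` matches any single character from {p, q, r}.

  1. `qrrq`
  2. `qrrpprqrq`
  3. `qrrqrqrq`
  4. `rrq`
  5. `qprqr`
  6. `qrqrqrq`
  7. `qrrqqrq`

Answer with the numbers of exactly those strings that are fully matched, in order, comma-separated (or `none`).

1, 2, 3, 4, 6

1 → match
2 → match
3 → match
4 → match
5 → no match — must end with `rq`
6 → match
7 → no match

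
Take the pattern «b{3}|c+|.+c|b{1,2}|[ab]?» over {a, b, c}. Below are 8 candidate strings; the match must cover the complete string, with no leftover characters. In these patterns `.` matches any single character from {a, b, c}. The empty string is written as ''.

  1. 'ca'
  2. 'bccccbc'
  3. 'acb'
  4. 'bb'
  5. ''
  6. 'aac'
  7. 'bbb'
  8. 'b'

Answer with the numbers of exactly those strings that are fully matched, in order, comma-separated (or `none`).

1 → no match
2 → match
3 → no match
4 → match
5 → match
6 → match
7 → match
8 → match

2, 4, 5, 6, 7, 8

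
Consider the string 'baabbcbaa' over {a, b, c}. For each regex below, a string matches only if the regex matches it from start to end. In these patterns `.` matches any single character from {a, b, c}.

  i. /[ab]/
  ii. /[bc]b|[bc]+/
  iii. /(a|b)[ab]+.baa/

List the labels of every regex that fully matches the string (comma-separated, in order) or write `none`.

iii

i → no match
ii → no match
iii → match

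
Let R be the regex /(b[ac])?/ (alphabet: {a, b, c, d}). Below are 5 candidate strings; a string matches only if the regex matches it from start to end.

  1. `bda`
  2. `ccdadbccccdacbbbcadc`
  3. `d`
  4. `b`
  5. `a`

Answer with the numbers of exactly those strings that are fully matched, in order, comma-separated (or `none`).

none

1 → no match
2 → no match
3 → no match
4 → no match
5 → no match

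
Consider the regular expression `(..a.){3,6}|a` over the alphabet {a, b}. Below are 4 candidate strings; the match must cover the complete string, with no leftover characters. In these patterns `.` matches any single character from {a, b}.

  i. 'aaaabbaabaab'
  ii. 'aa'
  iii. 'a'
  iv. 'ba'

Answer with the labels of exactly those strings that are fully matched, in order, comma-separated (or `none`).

i, iii

i. 'aaaabbaabaab' → match
ii. 'aa' → no match
iii. 'a' → match
iv. 'ba' → no match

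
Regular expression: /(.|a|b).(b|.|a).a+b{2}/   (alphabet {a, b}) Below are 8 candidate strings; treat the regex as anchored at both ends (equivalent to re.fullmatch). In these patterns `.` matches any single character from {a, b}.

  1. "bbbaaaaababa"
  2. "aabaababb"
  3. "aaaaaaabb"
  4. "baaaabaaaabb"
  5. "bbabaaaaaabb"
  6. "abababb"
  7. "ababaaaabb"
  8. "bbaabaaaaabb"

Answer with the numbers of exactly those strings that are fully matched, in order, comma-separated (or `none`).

1. "bbbaaaaababa" → no match — must end with "b"
2. "aabaababb" → no match
3. "aaaaaaabb" → match
4. "baaaabaaaabb" → no match
5. "bbabaaaaaabb" → match
6. "abababb" → match
7. "ababaaaabb" → match
8. "bbaabaaaaabb" → no match

3, 5, 6, 7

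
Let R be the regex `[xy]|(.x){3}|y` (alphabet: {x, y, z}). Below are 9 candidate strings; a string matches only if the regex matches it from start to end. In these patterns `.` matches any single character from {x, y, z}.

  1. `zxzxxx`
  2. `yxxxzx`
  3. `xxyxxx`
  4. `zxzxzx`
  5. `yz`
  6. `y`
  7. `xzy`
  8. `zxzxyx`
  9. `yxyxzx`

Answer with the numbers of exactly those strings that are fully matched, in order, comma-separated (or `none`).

1 → match
2 → match
3 → match
4 → match
5 → no match
6 → match
7 → no match
8 → match
9 → match

1, 2, 3, 4, 6, 8, 9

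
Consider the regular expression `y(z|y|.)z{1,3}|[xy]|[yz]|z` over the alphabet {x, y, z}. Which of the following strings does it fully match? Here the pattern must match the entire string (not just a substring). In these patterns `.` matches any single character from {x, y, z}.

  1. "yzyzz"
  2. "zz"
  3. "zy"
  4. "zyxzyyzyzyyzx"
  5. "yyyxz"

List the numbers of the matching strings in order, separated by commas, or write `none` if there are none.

none

1 → no match
2 → no match
3 → no match
4 → no match
5 → no match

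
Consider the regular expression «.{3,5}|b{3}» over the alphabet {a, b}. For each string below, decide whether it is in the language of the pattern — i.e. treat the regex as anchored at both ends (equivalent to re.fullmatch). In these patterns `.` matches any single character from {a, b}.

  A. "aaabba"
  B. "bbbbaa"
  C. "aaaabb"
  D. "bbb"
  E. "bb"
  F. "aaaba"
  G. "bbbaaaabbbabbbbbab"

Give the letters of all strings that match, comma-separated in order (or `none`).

A. "aaabba" → no match
B. "bbbbaa" → no match
C. "aaaabb" → no match
D. "bbb" → match
E. "bb" → no match
F. "aaaba" → match
G → no match

D, F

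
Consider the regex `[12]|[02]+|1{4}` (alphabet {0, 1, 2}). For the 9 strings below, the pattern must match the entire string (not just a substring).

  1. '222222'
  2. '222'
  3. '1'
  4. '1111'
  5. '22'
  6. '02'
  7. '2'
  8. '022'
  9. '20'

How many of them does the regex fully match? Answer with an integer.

1. '222222' → match
2. '222' → match
3. '1' → match
4. '1111' → match
5. '22' → match
6. '02' → match
7. '2' → match
8. '022' → match
9. '20' → match
Total matched: 9

9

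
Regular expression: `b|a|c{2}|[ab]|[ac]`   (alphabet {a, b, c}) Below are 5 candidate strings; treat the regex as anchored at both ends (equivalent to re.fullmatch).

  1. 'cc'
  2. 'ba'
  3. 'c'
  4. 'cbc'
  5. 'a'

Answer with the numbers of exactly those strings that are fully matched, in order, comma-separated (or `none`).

1. 'cc' → match
2. 'ba' → no match
3. 'c' → match
4. 'cbc' → no match
5. 'a' → match

1, 3, 5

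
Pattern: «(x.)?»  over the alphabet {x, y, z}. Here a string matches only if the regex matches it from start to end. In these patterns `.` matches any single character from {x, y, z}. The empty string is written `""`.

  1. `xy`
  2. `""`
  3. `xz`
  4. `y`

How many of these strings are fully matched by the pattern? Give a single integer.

3

1 → match
2 → match
3 → match
4 → no match
Total matched: 3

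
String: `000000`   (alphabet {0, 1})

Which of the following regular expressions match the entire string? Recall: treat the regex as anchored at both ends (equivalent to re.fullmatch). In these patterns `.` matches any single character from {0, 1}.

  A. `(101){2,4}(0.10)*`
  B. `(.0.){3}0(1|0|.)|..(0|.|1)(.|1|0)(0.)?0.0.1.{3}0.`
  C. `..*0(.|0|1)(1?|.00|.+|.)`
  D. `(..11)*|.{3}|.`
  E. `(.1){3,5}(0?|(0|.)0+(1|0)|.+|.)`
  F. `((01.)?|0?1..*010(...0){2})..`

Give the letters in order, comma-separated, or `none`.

C

A → no match — must start with `101`
B → no match
C → match
D → no match
E → no match
F → no match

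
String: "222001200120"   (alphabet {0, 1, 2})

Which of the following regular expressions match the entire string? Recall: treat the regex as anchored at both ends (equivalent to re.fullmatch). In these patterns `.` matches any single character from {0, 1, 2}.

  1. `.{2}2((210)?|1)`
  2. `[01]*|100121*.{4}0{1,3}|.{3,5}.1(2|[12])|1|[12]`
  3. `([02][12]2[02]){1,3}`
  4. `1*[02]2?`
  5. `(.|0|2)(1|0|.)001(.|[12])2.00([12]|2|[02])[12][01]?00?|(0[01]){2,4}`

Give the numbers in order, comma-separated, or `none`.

1 → no match
2 → no match
3 → match
4 → no match
5 → no match

3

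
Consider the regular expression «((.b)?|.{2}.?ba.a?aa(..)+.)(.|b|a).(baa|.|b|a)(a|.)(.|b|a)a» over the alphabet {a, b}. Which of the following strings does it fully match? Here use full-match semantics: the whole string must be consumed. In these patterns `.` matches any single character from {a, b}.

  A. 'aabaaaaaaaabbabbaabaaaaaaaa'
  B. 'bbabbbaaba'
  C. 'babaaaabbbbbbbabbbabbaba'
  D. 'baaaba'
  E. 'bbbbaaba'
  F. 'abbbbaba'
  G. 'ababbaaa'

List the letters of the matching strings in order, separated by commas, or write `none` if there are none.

A, C, D, E, F, G

A → match
B. 'bbabbbaaba' → no match
C → match
D. 'baaaba' → match
E. 'bbbbaaba' → match
F. 'abbbbaba' → match
G. 'ababbaaa' → match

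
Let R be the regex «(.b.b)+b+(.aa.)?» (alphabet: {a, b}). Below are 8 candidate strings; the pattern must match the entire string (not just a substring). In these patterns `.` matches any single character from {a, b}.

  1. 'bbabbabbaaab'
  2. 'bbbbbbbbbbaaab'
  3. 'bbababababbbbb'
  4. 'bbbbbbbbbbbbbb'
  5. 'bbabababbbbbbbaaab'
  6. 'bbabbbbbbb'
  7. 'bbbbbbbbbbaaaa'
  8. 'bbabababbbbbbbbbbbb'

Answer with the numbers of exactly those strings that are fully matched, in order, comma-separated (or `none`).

2, 3, 4, 5, 6, 7, 8

1 → no match
2 → match
3 → match
4 → match
5 → match
6 → match
7 → match
8 → match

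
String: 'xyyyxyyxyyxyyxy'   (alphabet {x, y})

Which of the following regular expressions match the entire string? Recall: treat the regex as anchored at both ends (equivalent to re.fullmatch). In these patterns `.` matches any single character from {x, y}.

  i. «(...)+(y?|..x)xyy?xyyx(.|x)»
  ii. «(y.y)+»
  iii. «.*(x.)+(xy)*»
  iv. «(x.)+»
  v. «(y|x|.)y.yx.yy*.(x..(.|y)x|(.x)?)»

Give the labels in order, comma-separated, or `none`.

i → match
ii → no match — must start with 'y'
iii → match
iv → no match
v → no match

i, iii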